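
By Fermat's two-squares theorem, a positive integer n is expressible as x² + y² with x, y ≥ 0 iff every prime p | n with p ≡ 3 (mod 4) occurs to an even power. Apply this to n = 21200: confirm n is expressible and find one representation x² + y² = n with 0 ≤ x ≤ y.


Step 1: Factor n = 21200 = 2^4 · 5^2 · 53.
Step 2: Check the mod-4 condition on each prime factor: 2 = 2 (special); 5 ≡ 1 (mod 4), exponent 2; 53 ≡ 1 (mod 4), exponent 1.
All primes ≡ 3 (mod 4) appear to even exponent (or don't appear), so by the two-squares theorem n IS expressible as a sum of two squares.
Step 3: Build a representation. Group n = k² · m with k = 4 and m = 5 · 5 · 53 = 1325 (a product of primes ≡ 1 (mod 4)); a representation of m scales to one of n via (k·x)² + (k·y)² = k²(x² + y²). Each prime p ≡ 1 (mod 4) is itself a sum of two squares; find a² by testing p − a² for a perfect square:
  5: 5 − 1² = 4 = 2² ⇒ 5 = 1² + 2².
  53: 53 − 1² = 52, 53 − 2² = 49 = 7² ⇒ 53 = 2² + 7².
  Combine using the Brahmagupta–Fibonacci identity (a² + b²)(c² + d²) = (ac − bd)² + (ad + bc)² = (ac + bd)² + (ad − bc)²:
  5 · 5 = 25: from (1² + 2²)(1² + 2²), take (1·1 − 2·2, 1·2 + 2·1) = (1 − 4, 2 + 2) = (-3, 4); dropping signs (only squares matter) gives (3, 4); check 3² + 4² = 9 + 16 = 25 ✓.
  25 · 53 = 1325: from (3² + 4²)(2² + 7²), take (3·2 − 4·7, 3·7 + 4·2) = (6 − 28, 21 + 8) = (-22, 29); dropping signs (only squares matter) gives (22, 29); check 22² + 29² = 484 + 841 = 1325 ✓.
  Scale by k = 4: (4·22, 4·29) = (88, 116).
Step 4: Order so x ≤ y and verify: 88² + 116² = 7744 + 13456 = 21200 = n. ✓

n = 21200 = 88² + 116² (one valid representation with x ≤ y).


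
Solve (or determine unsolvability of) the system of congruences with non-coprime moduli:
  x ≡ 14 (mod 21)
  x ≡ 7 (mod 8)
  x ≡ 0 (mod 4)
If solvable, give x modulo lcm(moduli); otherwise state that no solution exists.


Moduli 21, 8, 4 are not pairwise coprime, so CRT works modulo lcm(m_i) when all pairwise compatibility conditions hold.
Pairwise compatibility: gcd(m_i, m_j) must divide a_i - a_j for every pair.
Merge one congruence at a time:
  Start: x ≡ 14 (mod 21).
  Combine with x ≡ 7 (mod 8): gcd(21, 8) = 1; 7 - 14 = -7, which IS divisible by 1, so compatible.
    Write x = 14 + 21·t and substitute into x ≡ 7 (mod 8): 21·t ≡ 7 − 14 = -7 (mod 8).
    Reduce coefficients mod 8: 5·t ≡ 1 (mod 8).
    The inverse of 5 mod 8 is 5 (since 5·5 = 25 = 3·8 + 1), so t ≡ 5·1 = 5 ≡ 5 (mod 8).
    Then x = 14 + 21·5 = 119, valid modulo lcm(21, 8) = 168: x ≡ 119 (mod 168).
  Combine with x ≡ 0 (mod 4): gcd(168, 4) = 4, and 0 - 119 = -119 is NOT divisible by 4.
    ⇒ system is inconsistent (no integer solution).

No solution (the system is inconsistent).


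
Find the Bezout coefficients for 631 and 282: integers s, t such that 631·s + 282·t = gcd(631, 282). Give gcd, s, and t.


Euclidean algorithm on (631, 282) — divide until remainder is 0:
  631 = 2 · 282 + 67
  282 = 4 · 67 + 14
  67 = 4 · 14 + 11
  14 = 1 · 11 + 3
  11 = 3 · 3 + 2
  3 = 1 · 2 + 1
  2 = 2 · 1 + 0
gcd(631, 282) = 1.
Track Bezout coefficients alongside the remainders: start with r₀ = 631 = a·1 + b·0 (s = 1, t = 0) and r₁ = 282 = a·0 + b·1 (s = 0, t = 1); each new remainder r_{k+1} = r_{k-1} − q_k·r_k inherits s_{k+1} = s_{k-1} − q_k·s_k, t_{k+1} = t_{k-1} − q_k·t_k, so r_k = a·s_k + b·t_k at every step:
  q = 2: r = 67, s = 1 − 2·0 = 1, t = 0 − 2·1 = -2  (check: 631·1 + 282·(-2) = 67)
  q = 4: r = 14, s = 0 − 4·1 = -4, t = 1 − 4·(-2) = 9  (check: 631·(-4) + 282·9 = 14)
  q = 4: r = 11, s = 1 − 4·(-4) = 17, t = -2 − 4·9 = -38  (check: 631·17 + 282·(-38) = 11)
  q = 1: r = 3, s = -4 − 1·17 = -21, t = 9 − 1·(-38) = 47  (check: 631·(-21) + 282·47 = 3)
  q = 3: r = 2, s = 17 − 3·(-21) = 80, t = -38 − 3·47 = -179  (check: 631·80 + 282·(-179) = 2)
  q = 1: r = 1, s = -21 − 1·80 = -101, t = 47 − 1·(-179) = 226  (check: 631·(-101) + 282·226 = 1)
The row with r = 1 (the gcd) gives the Bezout coefficients s = -101, t = 226.
Result: 631 · (-101) + 282 · (226) = 1.

gcd(631, 282) = 1; s = -101, t = 226 (check: 631·(-101) + 282·226 = 1).


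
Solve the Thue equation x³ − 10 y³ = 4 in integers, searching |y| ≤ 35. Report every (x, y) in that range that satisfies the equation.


The equation is x³ - 10y³ = 4. For fixed y, x³ = 10·y³ + 4, so a solution requires the RHS to be a perfect cube.
Strategy: iterate y from -35 to 35, compute RHS = 10·y³ + 4, and check whether it is a (positive or negative) perfect cube.
Check small values of y:
  y = 0: RHS = 4 is not a perfect cube.
  y = 1: RHS = 14 is not a perfect cube.
  y = -1: RHS = -6 is not a perfect cube.
  y = 2: RHS = 84 is not a perfect cube.
  y = -2: RHS = -76 is not a perfect cube.
  y = 3: RHS = 274 is not a perfect cube.
  y = -3: RHS = -266 is not a perfect cube.
Continuing the search up to |y| = 35 finds no solutions either.
No (x, y) in the scanned range satisfies the equation.

No integer solutions with |y| ≤ 35.


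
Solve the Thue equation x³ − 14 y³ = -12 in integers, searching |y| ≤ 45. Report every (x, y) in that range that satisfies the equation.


The equation is x³ - 14y³ = -12. For fixed y, x³ = 14·y³ − 12, so a solution requires the RHS to be a perfect cube.
Strategy: iterate y from -45 to 45, compute RHS = 14·y³ − 12, and check whether it is a (positive or negative) perfect cube.
Check small values of y:
  y = 0: RHS = -12 is not a perfect cube.
  y = 1: RHS = 2 is not a perfect cube.
  y = -1: RHS = -26 is not a perfect cube.
  y = 2: RHS = 100 is not a perfect cube.
  y = -2: RHS = -124 is not a perfect cube.
  y = 3: RHS = 366 is not a perfect cube.
  y = -3: RHS = -390 is not a perfect cube.
Continuing the search up to |y| = 45 finds no solutions either.
No (x, y) in the scanned range satisfies the equation.

No integer solutions with |y| ≤ 45.


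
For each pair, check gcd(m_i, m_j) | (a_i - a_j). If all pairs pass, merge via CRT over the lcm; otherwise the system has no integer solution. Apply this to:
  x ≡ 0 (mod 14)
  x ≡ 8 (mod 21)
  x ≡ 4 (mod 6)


Moduli 14, 21, 6 are not pairwise coprime, so CRT works modulo lcm(m_i) when all pairwise compatibility conditions hold.
Pairwise compatibility: gcd(m_i, m_j) must divide a_i - a_j for every pair.
Merge one congruence at a time:
  Start: x ≡ 0 (mod 14).
  Combine with x ≡ 8 (mod 21): gcd(14, 21) = 7, and 8 - 0 = 8 is NOT divisible by 7.
    ⇒ system is inconsistent (no integer solution).

No solution (the system is inconsistent).


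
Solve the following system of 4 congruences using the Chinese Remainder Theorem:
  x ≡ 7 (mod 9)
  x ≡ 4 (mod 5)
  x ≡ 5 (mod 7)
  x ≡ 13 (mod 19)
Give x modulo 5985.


Product of moduli M = 9 · 5 · 7 · 19 = 5985.
Merge one congruence at a time:
  Start: x ≡ 7 (mod 9).
  Combine with x ≡ 4 (mod 5); new modulus lcm = 45.
    Write x = 7 + 9·t and substitute into x ≡ 4 (mod 5): 9·t ≡ 4 − 7 = -3 (mod 5).
    Reduce coefficients mod 5: 4·t ≡ 2 (mod 5).
    The inverse of 4 mod 5 is 4 (since 4·4 = 16 = 3·5 + 1), so t ≡ 4·2 = 8 ≡ 3 (mod 5).
    Then x = 7 + 9·3 = 34, valid modulo lcm(9, 5) = 45: x ≡ 34 (mod 45).
  Combine with x ≡ 5 (mod 7); new modulus lcm = 315.
    Write x = 34 + 45·t and substitute into x ≡ 5 (mod 7): 45·t ≡ 5 − 34 = -29 (mod 7).
    Reduce coefficients mod 7: 3·t ≡ 6 (mod 7).
    The inverse of 3 mod 7 is 5 (since 3·5 = 15 = 2·7 + 1), so t ≡ 5·6 = 30 ≡ 2 (mod 7).
    Then x = 34 + 45·2 = 124, valid modulo lcm(45, 7) = 315: x ≡ 124 (mod 315).
  Combine with x ≡ 13 (mod 19); new modulus lcm = 5985.
    Write x = 124 + 315·t and substitute into x ≡ 13 (mod 19): 315·t ≡ 13 − 124 = -111 (mod 19).
    Reduce coefficients mod 19: 11·t ≡ 3 (mod 19).
    The inverse of 11 mod 19 is 7 (since 11·7 = 77 = 4·19 + 1), so t ≡ 7·3 = 21 ≡ 2 (mod 19).
    Then x = 124 + 315·2 = 754, valid modulo lcm(315, 19) = 5985: x ≡ 754 (mod 5985).
Verify against each original: 754 mod 9 = 7, 754 mod 5 = 4, 754 mod 7 = 5, 754 mod 19 = 13.

x ≡ 754 (mod 5985).


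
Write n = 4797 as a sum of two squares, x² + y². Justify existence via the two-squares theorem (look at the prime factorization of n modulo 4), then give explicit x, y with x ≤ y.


Step 1: Factor n = 4797 = 3^2 · 13 · 41.
Step 2: Check the mod-4 condition on each prime factor: 3 ≡ 3 (mod 4), exponent 2 (must be even); 13 ≡ 1 (mod 4), exponent 1; 41 ≡ 1 (mod 4), exponent 1.
All primes ≡ 3 (mod 4) appear to even exponent (or don't appear), so by the two-squares theorem n IS expressible as a sum of two squares.
Step 3: Build a representation. Group n = k² · m with k = 3 and m = 13 · 41 = 533 (a product of primes ≡ 1 (mod 4)); a representation of m scales to one of n via (k·x)² + (k·y)² = k²(x² + y²). Each prime p ≡ 1 (mod 4) is itself a sum of two squares; find a² by testing p − a² for a perfect square:
  13: 13 − 1² = 12, 13 − 2² = 9 = 3² ⇒ 13 = 2² + 3².
  41: 41 − 1² = 40, 41 − 2² = 37, 41 − 3² = 32, 41 − 4² = 25 = 5² ⇒ 41 = 4² + 5².
  Combine using the Brahmagupta–Fibonacci identity (a² + b²)(c² + d²) = (ac − bd)² + (ad + bc)² = (ac + bd)² + (ad − bc)²:
  13 · 41 = 533: from (2² + 3²)(4² + 5²), take (2·4 − 3·5, 2·5 + 3·4) = (8 − 15, 10 + 12) = (-7, 22); dropping signs (only squares matter) gives (7, 22); check 7² + 22² = 49 + 484 = 533 ✓.
  Scale by k = 3: (3·7, 3·22) = (21, 66).
Step 4: Order so x ≤ y and verify: 21² + 66² = 441 + 4356 = 4797 = n. ✓

n = 4797 = 21² + 66² (one valid representation with x ≤ y).


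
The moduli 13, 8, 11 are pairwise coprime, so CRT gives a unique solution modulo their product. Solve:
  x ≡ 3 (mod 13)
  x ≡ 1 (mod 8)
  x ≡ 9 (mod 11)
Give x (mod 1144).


Moduli 13, 8, 11 are pairwise coprime; by CRT there is a unique solution modulo M = 13 · 8 · 11 = 1144.
Solve pairwise, accumulating the modulus:
  Start with x ≡ 3 (mod 13).
  Combine with x ≡ 1 (mod 8): since gcd(13, 8) = 1, we get a unique residue mod 104.
    Write x = 3 + 13·t and substitute into x ≡ 1 (mod 8): 13·t ≡ 1 − 3 = -2 (mod 8).
    Reduce coefficients mod 8: 5·t ≡ 6 (mod 8).
    The inverse of 5 mod 8 is 5 (since 5·5 = 25 = 3·8 + 1), so t ≡ 5·6 = 30 ≡ 6 (mod 8).
    Then x = 3 + 13·6 = 81, valid modulo lcm(13, 8) = 104: x ≡ 81 (mod 104).
  Combine with x ≡ 9 (mod 11): since gcd(104, 11) = 1, we get a unique residue mod 1144.
    Write x = 81 + 104·t and substitute into x ≡ 9 (mod 11): 104·t ≡ 9 − 81 = -72 (mod 11).
    Reduce coefficients mod 11: 5·t ≡ 5 (mod 11).
    The inverse of 5 mod 11 is 9 (since 5·9 = 45 = 4·11 + 1), so t ≡ 9·5 = 45 ≡ 1 (mod 11).
    Then x = 81 + 104·1 = 185, valid modulo lcm(104, 11) = 1144: x ≡ 185 (mod 1144).
Verify: 185 mod 13 = 3 ✓, 185 mod 8 = 1 ✓, 185 mod 11 = 9 ✓.

x ≡ 185 (mod 1144).


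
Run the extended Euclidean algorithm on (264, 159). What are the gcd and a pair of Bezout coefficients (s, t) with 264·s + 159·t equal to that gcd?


Euclidean algorithm on (264, 159) — divide until remainder is 0:
  264 = 1 · 159 + 105
  159 = 1 · 105 + 54
  105 = 1 · 54 + 51
  54 = 1 · 51 + 3
  51 = 17 · 3 + 0
gcd(264, 159) = 3.
Track Bezout coefficients alongside the remainders: start with r₀ = 264 = a·1 + b·0 (s = 1, t = 0) and r₁ = 159 = a·0 + b·1 (s = 0, t = 1); each new remainder r_{k+1} = r_{k-1} − q_k·r_k inherits s_{k+1} = s_{k-1} − q_k·s_k, t_{k+1} = t_{k-1} − q_k·t_k, so r_k = a·s_k + b·t_k at every step:
  q = 1: r = 105, s = 1 − 1·0 = 1, t = 0 − 1·1 = -1  (check: 264·1 + 159·(-1) = 105)
  q = 1: r = 54, s = 0 − 1·1 = -1, t = 1 − 1·(-1) = 2  (check: 264·(-1) + 159·2 = 54)
  q = 1: r = 51, s = 1 − 1·(-1) = 2, t = -1 − 1·2 = -3  (check: 264·2 + 159·(-3) = 51)
  q = 1: r = 3, s = -1 − 1·2 = -3, t = 2 − 1·(-3) = 5  (check: 264·(-3) + 159·5 = 3)
The row with r = 3 (the gcd) gives the Bezout coefficients s = -3, t = 5.
Result: 264 · (-3) + 159 · (5) = 3.

gcd(264, 159) = 3; s = -3, t = 5 (check: 264·(-3) + 159·5 = 3).


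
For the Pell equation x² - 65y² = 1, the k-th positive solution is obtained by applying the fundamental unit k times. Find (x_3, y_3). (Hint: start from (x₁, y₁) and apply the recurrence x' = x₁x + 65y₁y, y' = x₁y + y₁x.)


Step 1: Find the fundamental solution (x₁, y₁) of x² - 65y² = 1.
  Expand √65 as a continued fraction. a₀ = ⌊√65⌋ = 8; iterate m_{k+1} = d_k·a_k − m_k, d_{k+1} = (65 − m_{k+1}²)/d_k, a_{k+1} = ⌊(a₀ + m_{k+1})/d_{k+1}⌋ (starting m₀ = 0, d₀ = 1), with convergents p_k = a_k·p_{k-1} + p_{k-2}, q_k = a_k·q_{k-1} + q_{k-2} (p₋₁ = 1, q₋₁ = 0):
  k = 0: a₀ = 8; p₀/q₀ = 8/1; p₀² − 65·q₀² = 64 − 65 = -1.
  k = 1: m = 8, d = 1, a = ⌊(8 + 8)/1⌋ = 16; p/q = (16·8 + 1)/(16·1 + 0) = 129/16; p² − 65·q² = 16641 − 16640 = 1.
  The first convergent with p² − 65·q² = 1 gives the fundamental solution (x₁, y₁) = (129, 16).
Step 2: Apply the recurrence (x_{n+1}, y_{n+1}) = (x₁x_n + 65y₁y_n, x₁y_n + y₁x_n) repeatedly.
  From (x_1, y_1) = (129, 16): x_2 = 129·129 + 65·16·16 = 33281; y_2 = 129·16 + 16·129 = 4128.
  From (x_2, y_2) = (33281, 4128): x_3 = 129·33281 + 65·16·4128 = 8586369; y_3 = 129·4128 + 16·33281 = 1065008.
Step 3: Verify x_3² - 65·y_3² = 73725732604161 - 73725732604160 = 1 (should be 1). ✓

(x_1, y_1) = (129, 16); (x_3, y_3) = (8586369, 1065008).


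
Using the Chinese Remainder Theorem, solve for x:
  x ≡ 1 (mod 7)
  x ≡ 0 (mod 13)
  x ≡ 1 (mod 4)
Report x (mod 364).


Moduli 7, 13, 4 are pairwise coprime; by CRT there is a unique solution modulo M = 7 · 13 · 4 = 364.
Solve pairwise, accumulating the modulus:
  Start with x ≡ 1 (mod 7).
  Combine with x ≡ 0 (mod 13): since gcd(7, 13) = 1, we get a unique residue mod 91.
    Write x = 1 + 7·t and substitute into x ≡ 0 (mod 13): 7·t ≡ 0 − 1 = -1 (mod 13).
    Reduce coefficients mod 13: 7·t ≡ 12 (mod 13).
    The inverse of 7 mod 13 is 2 (since 7·2 = 14 = 1·13 + 1), so t ≡ 2·12 = 24 ≡ 11 (mod 13).
    Then x = 1 + 7·11 = 78, valid modulo lcm(7, 13) = 91: x ≡ 78 (mod 91).
  Combine with x ≡ 1 (mod 4): since gcd(91, 4) = 1, we get a unique residue mod 364.
    Write x = 78 + 91·t and substitute into x ≡ 1 (mod 4): 91·t ≡ 1 − 78 = -77 (mod 4).
    Reduce coefficients mod 4: 3·t ≡ 3 (mod 4).
    The inverse of 3 mod 4 is 3 (since 3·3 = 9 = 2·4 + 1), so t ≡ 3·3 = 9 ≡ 1 (mod 4).
    Then x = 78 + 91·1 = 169, valid modulo lcm(91, 4) = 364: x ≡ 169 (mod 364).
Verify: 169 mod 7 = 1 ✓, 169 mod 13 = 0 ✓, 169 mod 4 = 1 ✓.

x ≡ 169 (mod 364).


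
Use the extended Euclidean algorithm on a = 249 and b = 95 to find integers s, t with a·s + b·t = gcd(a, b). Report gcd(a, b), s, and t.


Euclidean algorithm on (249, 95) — divide until remainder is 0:
  249 = 2 · 95 + 59
  95 = 1 · 59 + 36
  59 = 1 · 36 + 23
  36 = 1 · 23 + 13
  23 = 1 · 13 + 10
  13 = 1 · 10 + 3
  10 = 3 · 3 + 1
  3 = 3 · 1 + 0
gcd(249, 95) = 1.
Track Bezout coefficients alongside the remainders: start with r₀ = 249 = a·1 + b·0 (s = 1, t = 0) and r₁ = 95 = a·0 + b·1 (s = 0, t = 1); each new remainder r_{k+1} = r_{k-1} − q_k·r_k inherits s_{k+1} = s_{k-1} − q_k·s_k, t_{k+1} = t_{k-1} − q_k·t_k, so r_k = a·s_k + b·t_k at every step:
  q = 2: r = 59, s = 1 − 2·0 = 1, t = 0 − 2·1 = -2  (check: 249·1 + 95·(-2) = 59)
  q = 1: r = 36, s = 0 − 1·1 = -1, t = 1 − 1·(-2) = 3  (check: 249·(-1) + 95·3 = 36)
  q = 1: r = 23, s = 1 − 1·(-1) = 2, t = -2 − 1·3 = -5  (check: 249·2 + 95·(-5) = 23)
  q = 1: r = 13, s = -1 − 1·2 = -3, t = 3 − 1·(-5) = 8  (check: 249·(-3) + 95·8 = 13)
  q = 1: r = 10, s = 2 − 1·(-3) = 5, t = -5 − 1·8 = -13  (check: 249·5 + 95·(-13) = 10)
  q = 1: r = 3, s = -3 − 1·5 = -8, t = 8 − 1·(-13) = 21  (check: 249·(-8) + 95·21 = 3)
  q = 3: r = 1, s = 5 − 3·(-8) = 29, t = -13 − 3·21 = -76  (check: 249·29 + 95·(-76) = 1)
The row with r = 1 (the gcd) gives the Bezout coefficients s = 29, t = -76.
Result: 249 · (29) + 95 · (-76) = 1.

gcd(249, 95) = 1; s = 29, t = -76 (check: 249·29 + 95·(-76) = 1).


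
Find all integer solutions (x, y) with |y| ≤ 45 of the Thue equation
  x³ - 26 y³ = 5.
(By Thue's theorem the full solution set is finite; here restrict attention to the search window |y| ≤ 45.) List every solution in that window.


The equation is x³ - 26y³ = 5. For fixed y, x³ = 26·y³ + 5, so a solution requires the RHS to be a perfect cube.
Strategy: iterate y from -45 to 45, compute RHS = 26·y³ + 5, and check whether it is a (positive or negative) perfect cube.
Check small values of y:
  y = 0: RHS = 5 is not a perfect cube.
  y = 1: RHS = 31 is not a perfect cube.
  y = -1: RHS = -21 is not a perfect cube.
  y = 2: RHS = 213 is not a perfect cube.
  y = -2: RHS = -203 is not a perfect cube.
  y = 3: RHS = 707 is not a perfect cube.
  y = -3: RHS = -697 is not a perfect cube.
Continuing the search up to |y| = 45 finds no solutions either.
No (x, y) in the scanned range satisfies the equation.

No integer solutions with |y| ≤ 45.


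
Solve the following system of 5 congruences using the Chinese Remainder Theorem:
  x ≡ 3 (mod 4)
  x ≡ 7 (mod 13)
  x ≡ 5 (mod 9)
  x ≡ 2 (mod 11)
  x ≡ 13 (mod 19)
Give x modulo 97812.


Product of moduli M = 4 · 13 · 9 · 11 · 19 = 97812.
Merge one congruence at a time:
  Start: x ≡ 3 (mod 4).
  Combine with x ≡ 7 (mod 13); new modulus lcm = 52.
    Write x = 3 + 4·t and substitute into x ≡ 7 (mod 13): 4·t ≡ 7 − 3 = 4 (mod 13).
    The inverse of 4 mod 13 is 10 (since 4·10 = 40 = 3·13 + 1), so t ≡ 10·4 = 40 ≡ 1 (mod 13).
    Then x = 3 + 4·1 = 7, valid modulo lcm(4, 13) = 52: x ≡ 7 (mod 52).
  Combine with x ≡ 5 (mod 9); new modulus lcm = 468.
    Write x = 7 + 52·t and substitute into x ≡ 5 (mod 9): 52·t ≡ 5 − 7 = -2 (mod 9).
    Reduce coefficients mod 9: 7·t ≡ 7 (mod 9).
    The inverse of 7 mod 9 is 4 (since 7·4 = 28 = 3·9 + 1), so t ≡ 4·7 = 28 ≡ 1 (mod 9).
    Then x = 7 + 52·1 = 59, valid modulo lcm(52, 9) = 468: x ≡ 59 (mod 468).
  Combine with x ≡ 2 (mod 11); new modulus lcm = 5148.
    Write x = 59 + 468·t and substitute into x ≡ 2 (mod 11): 468·t ≡ 2 − 59 = -57 (mod 11).
    Reduce coefficients mod 11: 6·t ≡ 9 (mod 11).
    The inverse of 6 mod 11 is 2 (since 6·2 = 12 = 1·11 + 1), so t ≡ 2·9 = 18 ≡ 7 (mod 11).
    Then x = 59 + 468·7 = 3335, valid modulo lcm(468, 11) = 5148: x ≡ 3335 (mod 5148).
  Combine with x ≡ 13 (mod 19); new modulus lcm = 97812.
    Write x = 3335 + 5148·t and substitute into x ≡ 13 (mod 19): 5148·t ≡ 13 − 3335 = -3322 (mod 19).
    Reduce coefficients mod 19: 18·t ≡ 3 (mod 19).
    The inverse of 18 mod 19 is 18 (since 18·18 = 324 = 17·19 + 1), so t ≡ 18·3 = 54 ≡ 16 (mod 19).
    Then x = 3335 + 5148·16 = 85703, valid modulo lcm(5148, 19) = 97812: x ≡ 85703 (mod 97812).
Verify against each original: 85703 mod 4 = 3, 85703 mod 13 = 7, 85703 mod 9 = 5, 85703 mod 11 = 2, 85703 mod 19 = 13.

x ≡ 85703 (mod 97812).


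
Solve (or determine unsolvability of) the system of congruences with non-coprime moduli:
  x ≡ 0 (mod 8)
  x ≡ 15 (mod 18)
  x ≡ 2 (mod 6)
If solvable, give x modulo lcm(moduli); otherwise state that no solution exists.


Moduli 8, 18, 6 are not pairwise coprime, so CRT works modulo lcm(m_i) when all pairwise compatibility conditions hold.
Pairwise compatibility: gcd(m_i, m_j) must divide a_i - a_j for every pair.
Merge one congruence at a time:
  Start: x ≡ 0 (mod 8).
  Combine with x ≡ 15 (mod 18): gcd(8, 18) = 2, and 15 - 0 = 15 is NOT divisible by 2.
    ⇒ system is inconsistent (no integer solution).

No solution (the system is inconsistent).


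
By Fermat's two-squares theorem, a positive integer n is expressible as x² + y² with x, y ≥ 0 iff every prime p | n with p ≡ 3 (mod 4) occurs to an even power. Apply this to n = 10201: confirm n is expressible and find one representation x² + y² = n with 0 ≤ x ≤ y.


Step 1: Factor n = 10201 = 101^2.
Step 2: Check the mod-4 condition on each prime factor: 101 ≡ 1 (mod 4), exponent 2.
All primes ≡ 3 (mod 4) appear to even exponent (or don't appear), so by the two-squares theorem n IS expressible as a sum of two squares.
Step 3: Build a representation. Here n = 101 · 101 is a product of primes ≡ 1 (mod 4). Each prime p ≡ 1 (mod 4) is itself a sum of two squares; find a² by testing p − a² for a perfect square:
  101: 101 − 1² = 100 = 10² ⇒ 101 = 1² + 10².
  Combine using the Brahmagupta–Fibonacci identity (a² + b²)(c² + d²) = (ac − bd)² + (ad + bc)² = (ac + bd)² + (ad − bc)²:
  101 · 101 = 10201: from (1² + 10²)(1² + 10²), take (1·1 − 10·10, 1·10 + 10·1) = (1 − 100, 10 + 10) = (-99, 20); dropping signs (only squares matter) gives (99, 20); check 99² + 20² = 9801 + 400 = 10201 ✓.
Step 4: Order so x ≤ y and verify: 20² + 99² = 400 + 9801 = 10201 = n. ✓

n = 10201 = 20² + 99² (one valid representation with x ≤ y).


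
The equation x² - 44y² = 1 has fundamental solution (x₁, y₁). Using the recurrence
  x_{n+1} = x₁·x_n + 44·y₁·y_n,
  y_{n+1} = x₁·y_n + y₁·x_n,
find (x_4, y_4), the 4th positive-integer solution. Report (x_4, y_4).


Step 1: Find the fundamental solution (x₁, y₁) of x² - 44y² = 1.
  Expand √44 as a continued fraction. a₀ = ⌊√44⌋ = 6; iterate m_{k+1} = d_k·a_k − m_k, d_{k+1} = (44 − m_{k+1}²)/d_k, a_{k+1} = ⌊(a₀ + m_{k+1})/d_{k+1}⌋ (starting m₀ = 0, d₀ = 1), with convergents p_k = a_k·p_{k-1} + p_{k-2}, q_k = a_k·q_{k-1} + q_{k-2} (p₋₁ = 1, q₋₁ = 0):
  k = 0: a₀ = 6; p₀/q₀ = 6/1; p₀² − 44·q₀² = 36 − 44 = -8.
  k = 1: m = 6, d = 8, a = ⌊(6 + 6)/8⌋ = 1; p/q = (1·6 + 1)/(1·1 + 0) = 7/1; p² − 44·q² = 49 − 44 = 5.
  k = 2: m = 2, d = 5, a = ⌊(6 + 2)/5⌋ = 1; p/q = (1·7 + 6)/(1·1 + 1) = 13/2; p² − 44·q² = 169 − 176 = -7.
  k = 3: m = 3, d = 7, a = ⌊(6 + 3)/7⌋ = 1; p/q = (1·13 + 7)/(1·2 + 1) = 20/3; p² − 44·q² = 400 − 396 = 4.
  k = 4: m = 4, d = 4, a = ⌊(6 + 4)/4⌋ = 2; p/q = (2·20 + 13)/(2·3 + 2) = 53/8; p² − 44·q² = 2809 − 2816 = -7.
  k = 5: m = 4, d = 7, a = ⌊(6 + 4)/7⌋ = 1; p/q = (1·53 + 20)/(1·8 + 3) = 73/11; p² − 44·q² = 5329 − 5324 = 5.
  k = 6: m = 3, d = 5, a = ⌊(6 + 3)/5⌋ = 1; p/q = (1·73 + 53)/(1·11 + 8) = 126/19; p² − 44·q² = 15876 − 15884 = -8.
  k = 7: m = 2, d = 8, a = ⌊(6 + 2)/8⌋ = 1; p/q = (1·126 + 73)/(1·19 + 11) = 199/30; p² − 44·q² = 39601 − 39600 = 1.
  The first convergent with p² − 44·q² = 1 gives the fundamental solution (x₁, y₁) = (199, 30).
Step 2: Apply the recurrence (x_{n+1}, y_{n+1}) = (x₁x_n + 44y₁y_n, x₁y_n + y₁x_n) repeatedly.
  From (x_1, y_1) = (199, 30): x_2 = 199·199 + 44·30·30 = 79201; y_2 = 199·30 + 30·199 = 11940.
  From (x_2, y_2) = (79201, 11940): x_3 = 199·79201 + 44·30·11940 = 31521799; y_3 = 199·11940 + 30·79201 = 4752090.
  From (x_3, y_3) = (31521799, 4752090): x_4 = 199·31521799 + 44·30·4752090 = 12545596801; y_4 = 199·4752090 + 30·31521799 = 1891319880.
Step 3: Verify x_4² - 44·y_4² = 157391999093261433601 - 157391999093261433600 = 1 (should be 1). ✓

(x_1, y_1) = (199, 30); (x_4, y_4) = (12545596801, 1891319880).


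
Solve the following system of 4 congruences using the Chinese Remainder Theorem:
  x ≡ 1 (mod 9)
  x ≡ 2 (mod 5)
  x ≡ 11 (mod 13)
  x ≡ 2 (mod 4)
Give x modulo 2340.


Product of moduli M = 9 · 5 · 13 · 4 = 2340.
Merge one congruence at a time:
  Start: x ≡ 1 (mod 9).
  Combine with x ≡ 2 (mod 5); new modulus lcm = 45.
    Write x = 1 + 9·t and substitute into x ≡ 2 (mod 5): 9·t ≡ 2 − 1 = 1 (mod 5).
    Reduce coefficients mod 5: 4·t ≡ 1 (mod 5).
    The inverse of 4 mod 5 is 4 (since 4·4 = 16 = 3·5 + 1), so t ≡ 4·1 = 4 ≡ 4 (mod 5).
    Then x = 1 + 9·4 = 37, valid modulo lcm(9, 5) = 45: x ≡ 37 (mod 45).
  Combine with x ≡ 11 (mod 13); new modulus lcm = 585.
    Write x = 37 + 45·t and substitute into x ≡ 11 (mod 13): 45·t ≡ 11 − 37 = -26 (mod 13).
    Reduce coefficients mod 13: 6·t ≡ 0 (mod 13).
    The inverse of 6 mod 13 is 11 (since 6·11 = 66 = 5·13 + 1), so t ≡ 11·0 = 0 ≡ 0 (mod 13).
    Then x = 37 + 45·0 = 37, valid modulo lcm(45, 13) = 585: x ≡ 37 (mod 585).
  Combine with x ≡ 2 (mod 4); new modulus lcm = 2340.
    Write x = 37 + 585·t and substitute into x ≡ 2 (mod 4): 585·t ≡ 2 − 37 = -35 (mod 4).
    Reduce coefficients mod 4: 1·t ≡ 1 (mod 4).
    So t ≡ 1 (mod 4).
    Then x = 37 + 585·1 = 622, valid modulo lcm(585, 4) = 2340: x ≡ 622 (mod 2340).
Verify against each original: 622 mod 9 = 1, 622 mod 5 = 2, 622 mod 13 = 11, 622 mod 4 = 2.

x ≡ 622 (mod 2340).


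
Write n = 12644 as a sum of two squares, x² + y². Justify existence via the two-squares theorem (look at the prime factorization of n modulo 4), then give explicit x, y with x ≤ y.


Step 1: Factor n = 12644 = 2^2 · 29 · 109.
Step 2: Check the mod-4 condition on each prime factor: 2 = 2 (special); 29 ≡ 1 (mod 4), exponent 1; 109 ≡ 1 (mod 4), exponent 1.
All primes ≡ 3 (mod 4) appear to even exponent (or don't appear), so by the two-squares theorem n IS expressible as a sum of two squares.
Step 3: Build a representation. Group n = k² · m with k = 2 and m = 29 · 109 = 3161 (a product of primes ≡ 1 (mod 4)); a representation of m scales to one of n via (k·x)² + (k·y)² = k²(x² + y²). Each prime p ≡ 1 (mod 4) is itself a sum of two squares; find a² by testing p − a² for a perfect square:
  29: 29 − 1² = 28, 29 − 2² = 25 = 5² ⇒ 29 = 2² + 5².
  109: 109 − 1² = 108, 109 − 2² = 105, 109 − 3² = 100 = 10² ⇒ 109 = 3² + 10².
  Combine using the Brahmagupta–Fibonacci identity (a² + b²)(c² + d²) = (ac − bd)² + (ad + bc)² = (ac + bd)² + (ad − bc)²:
  29 · 109 = 3161: from (2² + 5²)(3² + 10²), take (2·3 − 5·10, 2·10 + 5·3) = (6 − 50, 20 + 15) = (-44, 35); dropping signs (only squares matter) gives (44, 35); check 44² + 35² = 1936 + 1225 = 3161 ✓.
  Scale by k = 2: (2·44, 2·35) = (88, 70).
Step 4: Order so x ≤ y and verify: 70² + 88² = 4900 + 7744 = 12644 = n. ✓

n = 12644 = 70² + 88² (one valid representation with x ≤ y).


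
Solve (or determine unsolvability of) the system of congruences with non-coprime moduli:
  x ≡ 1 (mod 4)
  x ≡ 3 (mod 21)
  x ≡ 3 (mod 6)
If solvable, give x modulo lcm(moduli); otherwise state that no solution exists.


Moduli 4, 21, 6 are not pairwise coprime, so CRT works modulo lcm(m_i) when all pairwise compatibility conditions hold.
Pairwise compatibility: gcd(m_i, m_j) must divide a_i - a_j for every pair.
Merge one congruence at a time:
  Start: x ≡ 1 (mod 4).
  Combine with x ≡ 3 (mod 21): gcd(4, 21) = 1; 3 - 1 = 2, which IS divisible by 1, so compatible.
    Write x = 1 + 4·t and substitute into x ≡ 3 (mod 21): 4·t ≡ 3 − 1 = 2 (mod 21).
    The inverse of 4 mod 21 is 16 (since 4·16 = 64 = 3·21 + 1), so t ≡ 16·2 = 32 ≡ 11 (mod 21).
    Then x = 1 + 4·11 = 45, valid modulo lcm(4, 21) = 84: x ≡ 45 (mod 84).
  Combine with x ≡ 3 (mod 6): gcd(84, 6) = 6; 3 - 45 = -42, which IS divisible by 6, so compatible.
    Write x = 45 + 84·t and substitute into x ≡ 3 (mod 6): 84·t ≡ 3 − 45 = -42 (mod 6).
    Divide the congruence (and modulus) by g = 6: 14·t ≡ -7 (mod 1).
    Modulo 1 every t works; take t = 0.
    Then x = 45 + 84·0 = 45, valid modulo lcm(84, 6) = 84: x ≡ 45 (mod 84).
Verify: 45 mod 4 = 1, 45 mod 21 = 3, 45 mod 6 = 3.

x ≡ 45 (mod 84).


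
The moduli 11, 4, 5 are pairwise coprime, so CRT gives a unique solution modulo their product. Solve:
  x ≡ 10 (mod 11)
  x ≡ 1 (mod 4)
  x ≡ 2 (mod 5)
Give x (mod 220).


Moduli 11, 4, 5 are pairwise coprime; by CRT there is a unique solution modulo M = 11 · 4 · 5 = 220.
Solve pairwise, accumulating the modulus:
  Start with x ≡ 10 (mod 11).
  Combine with x ≡ 1 (mod 4): since gcd(11, 4) = 1, we get a unique residue mod 44.
    Write x = 10 + 11·t and substitute into x ≡ 1 (mod 4): 11·t ≡ 1 − 10 = -9 (mod 4).
    Reduce coefficients mod 4: 3·t ≡ 3 (mod 4).
    The inverse of 3 mod 4 is 3 (since 3·3 = 9 = 2·4 + 1), so t ≡ 3·3 = 9 ≡ 1 (mod 4).
    Then x = 10 + 11·1 = 21, valid modulo lcm(11, 4) = 44: x ≡ 21 (mod 44).
  Combine with x ≡ 2 (mod 5): since gcd(44, 5) = 1, we get a unique residue mod 220.
    Write x = 21 + 44·t and substitute into x ≡ 2 (mod 5): 44·t ≡ 2 − 21 = -19 (mod 5).
    Reduce coefficients mod 5: 4·t ≡ 1 (mod 5).
    The inverse of 4 mod 5 is 4 (since 4·4 = 16 = 3·5 + 1), so t ≡ 4·1 = 4 ≡ 4 (mod 5).
    Then x = 21 + 44·4 = 197, valid modulo lcm(44, 5) = 220: x ≡ 197 (mod 220).
Verify: 197 mod 11 = 10 ✓, 197 mod 4 = 1 ✓, 197 mod 5 = 2 ✓.

x ≡ 197 (mod 220).


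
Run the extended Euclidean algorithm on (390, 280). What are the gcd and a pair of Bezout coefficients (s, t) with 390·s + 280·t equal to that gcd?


Euclidean algorithm on (390, 280) — divide until remainder is 0:
  390 = 1 · 280 + 110
  280 = 2 · 110 + 60
  110 = 1 · 60 + 50
  60 = 1 · 50 + 10
  50 = 5 · 10 + 0
gcd(390, 280) = 10.
Track Bezout coefficients alongside the remainders: start with r₀ = 390 = a·1 + b·0 (s = 1, t = 0) and r₁ = 280 = a·0 + b·1 (s = 0, t = 1); each new remainder r_{k+1} = r_{k-1} − q_k·r_k inherits s_{k+1} = s_{k-1} − q_k·s_k, t_{k+1} = t_{k-1} − q_k·t_k, so r_k = a·s_k + b·t_k at every step:
  q = 1: r = 110, s = 1 − 1·0 = 1, t = 0 − 1·1 = -1  (check: 390·1 + 280·(-1) = 110)
  q = 2: r = 60, s = 0 − 2·1 = -2, t = 1 − 2·(-1) = 3  (check: 390·(-2) + 280·3 = 60)
  q = 1: r = 50, s = 1 − 1·(-2) = 3, t = -1 − 1·3 = -4  (check: 390·3 + 280·(-4) = 50)
  q = 1: r = 10, s = -2 − 1·3 = -5, t = 3 − 1·(-4) = 7  (check: 390·(-5) + 280·7 = 10)
The row with r = 10 (the gcd) gives the Bezout coefficients s = -5, t = 7.
Result: 390 · (-5) + 280 · (7) = 10.

gcd(390, 280) = 10; s = -5, t = 7 (check: 390·(-5) + 280·7 = 10).


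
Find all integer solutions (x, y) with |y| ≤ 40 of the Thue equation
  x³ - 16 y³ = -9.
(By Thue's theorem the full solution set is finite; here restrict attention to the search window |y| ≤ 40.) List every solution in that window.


The equation is x³ - 16y³ = -9. For fixed y, x³ = 16·y³ − 9, so a solution requires the RHS to be a perfect cube.
Strategy: iterate y from -40 to 40, compute RHS = 16·y³ − 9, and check whether it is a (positive or negative) perfect cube.
Check small values of y:
  y = 0: RHS = -9 is not a perfect cube.
  y = 1: RHS = 7 is not a perfect cube.
  y = -1: RHS = -25 is not a perfect cube.
  y = 2: RHS = 119 is not a perfect cube.
  y = -2: RHS = -137 is not a perfect cube.
  y = 3: RHS = 423 is not a perfect cube.
  y = -3: RHS = -441 is not a perfect cube.
Continuing the search up to |y| = 40 finds no solutions either.
No (x, y) in the scanned range satisfies the equation.

No integer solutions with |y| ≤ 40.


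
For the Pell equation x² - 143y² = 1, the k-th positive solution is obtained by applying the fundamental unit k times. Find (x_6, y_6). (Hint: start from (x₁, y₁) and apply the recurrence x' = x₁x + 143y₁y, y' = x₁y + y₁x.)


Step 1: Find the fundamental solution (x₁, y₁) of x² - 143y² = 1.
  Expand √143 as a continued fraction. a₀ = ⌊√143⌋ = 11; iterate m_{k+1} = d_k·a_k − m_k, d_{k+1} = (143 − m_{k+1}²)/d_k, a_{k+1} = ⌊(a₀ + m_{k+1})/d_{k+1}⌋ (starting m₀ = 0, d₀ = 1), with convergents p_k = a_k·p_{k-1} + p_{k-2}, q_k = a_k·q_{k-1} + q_{k-2} (p₋₁ = 1, q₋₁ = 0):
  k = 0: a₀ = 11; p₀/q₀ = 11/1; p₀² − 143·q₀² = 121 − 143 = -22.
  k = 1: m = 11, d = 22, a = ⌊(11 + 11)/22⌋ = 1; p/q = (1·11 + 1)/(1·1 + 0) = 12/1; p² − 143·q² = 144 − 143 = 1.
  The first convergent with p² − 143·q² = 1 gives the fundamental solution (x₁, y₁) = (12, 1).
Step 2: Apply the recurrence (x_{n+1}, y_{n+1}) = (x₁x_n + 143y₁y_n, x₁y_n + y₁x_n) repeatedly.
  From (x_1, y_1) = (12, 1): x_2 = 12·12 + 143·1·1 = 287; y_2 = 12·1 + 1·12 = 24.
  From (x_2, y_2) = (287, 24): x_3 = 12·287 + 143·1·24 = 6876; y_3 = 12·24 + 1·287 = 575.
  From (x_3, y_3) = (6876, 575): x_4 = 12·6876 + 143·1·575 = 164737; y_4 = 12·575 + 1·6876 = 13776.
  From (x_4, y_4) = (164737, 13776): x_5 = 12·164737 + 143·1·13776 = 3946812; y_5 = 12·13776 + 1·164737 = 330049.
  From (x_5, y_5) = (3946812, 330049): x_6 = 12·3946812 + 143·1·330049 = 94558751; y_6 = 12·330049 + 1·3946812 = 7907400.
Step 3: Verify x_6² - 143·y_6² = 8941357390680001 - 8941357390680000 = 1 (should be 1). ✓

(x_1, y_1) = (12, 1); (x_6, y_6) = (94558751, 7907400).


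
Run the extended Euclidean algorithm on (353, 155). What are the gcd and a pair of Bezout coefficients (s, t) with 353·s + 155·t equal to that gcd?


Euclidean algorithm on (353, 155) — divide until remainder is 0:
  353 = 2 · 155 + 43
  155 = 3 · 43 + 26
  43 = 1 · 26 + 17
  26 = 1 · 17 + 9
  17 = 1 · 9 + 8
  9 = 1 · 8 + 1
  8 = 8 · 1 + 0
gcd(353, 155) = 1.
Track Bezout coefficients alongside the remainders: start with r₀ = 353 = a·1 + b·0 (s = 1, t = 0) and r₁ = 155 = a·0 + b·1 (s = 0, t = 1); each new remainder r_{k+1} = r_{k-1} − q_k·r_k inherits s_{k+1} = s_{k-1} − q_k·s_k, t_{k+1} = t_{k-1} − q_k·t_k, so r_k = a·s_k + b·t_k at every step:
  q = 2: r = 43, s = 1 − 2·0 = 1, t = 0 − 2·1 = -2  (check: 353·1 + 155·(-2) = 43)
  q = 3: r = 26, s = 0 − 3·1 = -3, t = 1 − 3·(-2) = 7  (check: 353·(-3) + 155·7 = 26)
  q = 1: r = 17, s = 1 − 1·(-3) = 4, t = -2 − 1·7 = -9  (check: 353·4 + 155·(-9) = 17)
  q = 1: r = 9, s = -3 − 1·4 = -7, t = 7 − 1·(-9) = 16  (check: 353·(-7) + 155·16 = 9)
  q = 1: r = 8, s = 4 − 1·(-7) = 11, t = -9 − 1·16 = -25  (check: 353·11 + 155·(-25) = 8)
  q = 1: r = 1, s = -7 − 1·11 = -18, t = 16 − 1·(-25) = 41  (check: 353·(-18) + 155·41 = 1)
The row with r = 1 (the gcd) gives the Bezout coefficients s = -18, t = 41.
Result: 353 · (-18) + 155 · (41) = 1.

gcd(353, 155) = 1; s = -18, t = 41 (check: 353·(-18) + 155·41 = 1).


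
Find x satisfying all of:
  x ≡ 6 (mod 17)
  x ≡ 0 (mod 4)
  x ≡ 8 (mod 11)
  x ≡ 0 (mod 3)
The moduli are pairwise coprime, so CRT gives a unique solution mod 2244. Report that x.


Product of moduli M = 17 · 4 · 11 · 3 = 2244.
Merge one congruence at a time:
  Start: x ≡ 6 (mod 17).
  Combine with x ≡ 0 (mod 4); new modulus lcm = 68.
    Write x = 6 + 17·t and substitute into x ≡ 0 (mod 4): 17·t ≡ 0 − 6 = -6 (mod 4).
    Reduce coefficients mod 4: 1·t ≡ 2 (mod 4).
    So t ≡ 2 (mod 4).
    Then x = 6 + 17·2 = 40, valid modulo lcm(17, 4) = 68: x ≡ 40 (mod 68).
  Combine with x ≡ 8 (mod 11); new modulus lcm = 748.
    Write x = 40 + 68·t and substitute into x ≡ 8 (mod 11): 68·t ≡ 8 − 40 = -32 (mod 11).
    Reduce coefficients mod 11: 2·t ≡ 1 (mod 11).
    The inverse of 2 mod 11 is 6 (since 2·6 = 12 = 1·11 + 1), so t ≡ 6·1 = 6 ≡ 6 (mod 11).
    Then x = 40 + 68·6 = 448, valid modulo lcm(68, 11) = 748: x ≡ 448 (mod 748).
  Combine with x ≡ 0 (mod 3); new modulus lcm = 2244.
    Write x = 448 + 748·t and substitute into x ≡ 0 (mod 3): 748·t ≡ 0 − 448 = -448 (mod 3).
    Reduce coefficients mod 3: 1·t ≡ 2 (mod 3).
    So t ≡ 2 (mod 3).
    Then x = 448 + 748·2 = 1944, valid modulo lcm(748, 3) = 2244: x ≡ 1944 (mod 2244).
Verify against each original: 1944 mod 17 = 6, 1944 mod 4 = 0, 1944 mod 11 = 8, 1944 mod 3 = 0.

x ≡ 1944 (mod 2244).


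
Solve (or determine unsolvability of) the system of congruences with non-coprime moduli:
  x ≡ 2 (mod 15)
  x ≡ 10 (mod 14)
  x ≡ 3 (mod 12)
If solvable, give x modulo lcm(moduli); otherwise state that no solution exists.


Moduli 15, 14, 12 are not pairwise coprime, so CRT works modulo lcm(m_i) when all pairwise compatibility conditions hold.
Pairwise compatibility: gcd(m_i, m_j) must divide a_i - a_j for every pair.
Merge one congruence at a time:
  Start: x ≡ 2 (mod 15).
  Combine with x ≡ 10 (mod 14): gcd(15, 14) = 1; 10 - 2 = 8, which IS divisible by 1, so compatible.
    Write x = 2 + 15·t and substitute into x ≡ 10 (mod 14): 15·t ≡ 10 − 2 = 8 (mod 14).
    Reduce coefficients mod 14: 1·t ≡ 8 (mod 14).
    So t ≡ 8 (mod 14).
    Then x = 2 + 15·8 = 122, valid modulo lcm(15, 14) = 210: x ≡ 122 (mod 210).
  Combine with x ≡ 3 (mod 12): gcd(210, 12) = 6, and 3 - 122 = -119 is NOT divisible by 6.
    ⇒ system is inconsistent (no integer solution).

No solution (the system is inconsistent).


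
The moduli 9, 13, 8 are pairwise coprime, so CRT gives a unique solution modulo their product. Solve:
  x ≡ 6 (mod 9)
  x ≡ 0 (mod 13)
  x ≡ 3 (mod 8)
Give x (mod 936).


Moduli 9, 13, 8 are pairwise coprime; by CRT there is a unique solution modulo M = 9 · 13 · 8 = 936.
Solve pairwise, accumulating the modulus:
  Start with x ≡ 6 (mod 9).
  Combine with x ≡ 0 (mod 13): since gcd(9, 13) = 1, we get a unique residue mod 117.
    Write x = 6 + 9·t and substitute into x ≡ 0 (mod 13): 9·t ≡ 0 − 6 = -6 (mod 13).
    Reduce coefficients mod 13: 9·t ≡ 7 (mod 13).
    The inverse of 9 mod 13 is 3 (since 9·3 = 27 = 2·13 + 1), so t ≡ 3·7 = 21 ≡ 8 (mod 13).
    Then x = 6 + 9·8 = 78, valid modulo lcm(9, 13) = 117: x ≡ 78 (mod 117).
  Combine with x ≡ 3 (mod 8): since gcd(117, 8) = 1, we get a unique residue mod 936.
    Write x = 78 + 117·t and substitute into x ≡ 3 (mod 8): 117·t ≡ 3 − 78 = -75 (mod 8).
    Reduce coefficients mod 8: 5·t ≡ 5 (mod 8).
    The inverse of 5 mod 8 is 5 (since 5·5 = 25 = 3·8 + 1), so t ≡ 5·5 = 25 ≡ 1 (mod 8).
    Then x = 78 + 117·1 = 195, valid modulo lcm(117, 8) = 936: x ≡ 195 (mod 936).
Verify: 195 mod 9 = 6 ✓, 195 mod 13 = 0 ✓, 195 mod 8 = 3 ✓.

x ≡ 195 (mod 936).


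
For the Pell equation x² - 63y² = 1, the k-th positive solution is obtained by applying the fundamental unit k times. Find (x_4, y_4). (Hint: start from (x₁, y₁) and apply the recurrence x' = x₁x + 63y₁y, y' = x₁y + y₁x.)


Step 1: Find the fundamental solution (x₁, y₁) of x² - 63y² = 1.
  Expand √63 as a continued fraction. a₀ = ⌊√63⌋ = 7; iterate m_{k+1} = d_k·a_k − m_k, d_{k+1} = (63 − m_{k+1}²)/d_k, a_{k+1} = ⌊(a₀ + m_{k+1})/d_{k+1}⌋ (starting m₀ = 0, d₀ = 1), with convergents p_k = a_k·p_{k-1} + p_{k-2}, q_k = a_k·q_{k-1} + q_{k-2} (p₋₁ = 1, q₋₁ = 0):
  k = 0: a₀ = 7; p₀/q₀ = 7/1; p₀² − 63·q₀² = 49 − 63 = -14.
  k = 1: m = 7, d = 14, a = ⌊(7 + 7)/14⌋ = 1; p/q = (1·7 + 1)/(1·1 + 0) = 8/1; p² − 63·q² = 64 − 63 = 1.
  The first convergent with p² − 63·q² = 1 gives the fundamental solution (x₁, y₁) = (8, 1).
Step 2: Apply the recurrence (x_{n+1}, y_{n+1}) = (x₁x_n + 63y₁y_n, x₁y_n + y₁x_n) repeatedly.
  From (x_1, y_1) = (8, 1): x_2 = 8·8 + 63·1·1 = 127; y_2 = 8·1 + 1·8 = 16.
  From (x_2, y_2) = (127, 16): x_3 = 8·127 + 63·1·16 = 2024; y_3 = 8·16 + 1·127 = 255.
  From (x_3, y_3) = (2024, 255): x_4 = 8·2024 + 63·1·255 = 32257; y_4 = 8·255 + 1·2024 = 4064.
Step 3: Verify x_4² - 63·y_4² = 1040514049 - 1040514048 = 1 (should be 1). ✓

(x_1, y_1) = (8, 1); (x_4, y_4) = (32257, 4064).


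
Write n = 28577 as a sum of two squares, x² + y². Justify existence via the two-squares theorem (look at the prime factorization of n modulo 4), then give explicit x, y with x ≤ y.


Step 1: Factor n = 28577 = 17 · 41^2.
Step 2: Check the mod-4 condition on each prime factor: 17 ≡ 1 (mod 4), exponent 1; 41 ≡ 1 (mod 4), exponent 2.
All primes ≡ 3 (mod 4) appear to even exponent (or don't appear), so by the two-squares theorem n IS expressible as a sum of two squares.
Step 3: Build a representation. Here n = 17 · 41 · 41 is a product of primes ≡ 1 (mod 4). Each prime p ≡ 1 (mod 4) is itself a sum of two squares; find a² by testing p − a² for a perfect square:
  17: 17 − 1² = 16 = 4² ⇒ 17 = 1² + 4².
  41: 41 − 1² = 40, 41 − 2² = 37, 41 − 3² = 32, 41 − 4² = 25 = 5² ⇒ 41 = 4² + 5².
  Combine using the Brahmagupta–Fibonacci identity (a² + b²)(c² + d²) = (ac − bd)² + (ad + bc)² = (ac + bd)² + (ad − bc)²:
  17 · 41 = 697: from (1² + 4²)(4² + 5²), take (1·4 − 4·5, 1·5 + 4·4) = (4 − 20, 5 + 16) = (-16, 21); dropping signs (only squares matter) gives (16, 21); check 16² + 21² = 256 + 441 = 697 ✓.
  697 · 41 = 28577: from (16² + 21²)(4² + 5²), take (16·4 − 21·5, 16·5 + 21·4) = (64 − 105, 80 + 84) = (-41, 164); dropping signs (only squares matter) gives (41, 164); check 41² + 164² = 1681 + 26896 = 28577 ✓.
Step 4: Order so x ≤ y and verify: 41² + 164² = 1681 + 26896 = 28577 = n. ✓

n = 28577 = 41² + 164² (one valid representation with x ≤ y).
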